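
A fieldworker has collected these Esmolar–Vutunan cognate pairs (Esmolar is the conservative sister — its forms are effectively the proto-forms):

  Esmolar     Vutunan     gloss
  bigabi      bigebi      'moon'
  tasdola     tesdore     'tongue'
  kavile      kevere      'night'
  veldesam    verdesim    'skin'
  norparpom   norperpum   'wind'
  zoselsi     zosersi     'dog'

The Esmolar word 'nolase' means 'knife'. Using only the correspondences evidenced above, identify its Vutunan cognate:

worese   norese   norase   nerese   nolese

norese

tasdola ~ tesdore — Esmolar l corresponds to Vutunan r between vowels (before a back vowel).
tasdola ~ tesdore — Esmolar a corresponds to Vutunan e after a consonant, before a consonant other than r, m, n, p, b, f, v.
Applying these to Esmolar 'nolase':
  nolase → norase   (l→r between vowels (before a back vowel))
  norase → norese   (a→e after a consonant, before a consonant other than r, m, n, p, b, f, v)
So the Vutunan cognate is 'norese'.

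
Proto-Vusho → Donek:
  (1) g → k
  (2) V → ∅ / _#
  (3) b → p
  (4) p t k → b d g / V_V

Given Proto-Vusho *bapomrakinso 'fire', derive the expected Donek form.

pabomragins

Donek: *bapomrakinso > bapomrakins > papomrakins > pabomragins  (by apocope, unconditioned shift, intervocalic voicing)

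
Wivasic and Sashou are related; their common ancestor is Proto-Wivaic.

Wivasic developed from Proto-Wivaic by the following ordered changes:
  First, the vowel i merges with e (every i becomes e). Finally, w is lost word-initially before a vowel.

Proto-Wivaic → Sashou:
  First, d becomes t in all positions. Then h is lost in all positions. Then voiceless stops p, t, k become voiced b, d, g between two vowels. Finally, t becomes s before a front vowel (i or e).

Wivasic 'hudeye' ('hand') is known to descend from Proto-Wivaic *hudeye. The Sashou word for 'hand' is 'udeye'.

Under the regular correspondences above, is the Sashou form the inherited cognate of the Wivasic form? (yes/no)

yes

Derive the expected Sashou reflex of *hudeye:
Sashou: start from *hudeye.
  rule 1 (unconditioned shift): hudeye → huteye
  rule 2 (h-loss): huteye → uteye
  rule 3 (intervocalic voicing): uteye → udeye
  rule 4: no change — udeye
  ⇒ Sashou udeye
Sashou 'udeye' matches the regular reflex exactly, so the pair is cognate.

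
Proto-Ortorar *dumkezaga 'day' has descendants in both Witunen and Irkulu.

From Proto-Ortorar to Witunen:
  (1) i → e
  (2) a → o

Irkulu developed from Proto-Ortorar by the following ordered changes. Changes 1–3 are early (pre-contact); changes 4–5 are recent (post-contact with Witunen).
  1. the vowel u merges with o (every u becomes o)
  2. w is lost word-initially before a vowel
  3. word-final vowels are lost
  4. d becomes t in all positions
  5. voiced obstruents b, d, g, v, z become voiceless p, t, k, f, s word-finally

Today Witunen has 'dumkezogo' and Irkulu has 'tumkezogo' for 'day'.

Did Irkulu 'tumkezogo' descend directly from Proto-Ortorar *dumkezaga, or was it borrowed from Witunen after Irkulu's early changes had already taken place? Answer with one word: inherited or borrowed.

borrowed

If inherited, *dumkezaga would pass through all of Irkulu's changes:
Irkulu: start from *dumkezaga.
  rule 1 (vowel merger): dumkezaga → domkezaga
  rule 2: no change — domkezaga
  rule 3 (apocope): domkezaga → domkezag
  rule 4 (unconditioned shift): domkezag → tomkezag
  rule 5 (final devoicing): tomkezag → tomkezak
  ⇒ Irkulu tomkezak
If borrowed from Witunen 'dumkezogo' after the early changes, it would undergo only the recent ones:
  rule 4 (unconditioned shift): dumkezogo → tumkezogo
  rule 5 (final devoicing): no change (tumkezogo)
  ⇒ as a loan: tumkezogo
Irkulu 'tumkezogo' matches the loan outcome 'tumkezogo', not the inherited 'tomkezak' — it skipped the early Irkulu changes, so it was borrowed from Witunen.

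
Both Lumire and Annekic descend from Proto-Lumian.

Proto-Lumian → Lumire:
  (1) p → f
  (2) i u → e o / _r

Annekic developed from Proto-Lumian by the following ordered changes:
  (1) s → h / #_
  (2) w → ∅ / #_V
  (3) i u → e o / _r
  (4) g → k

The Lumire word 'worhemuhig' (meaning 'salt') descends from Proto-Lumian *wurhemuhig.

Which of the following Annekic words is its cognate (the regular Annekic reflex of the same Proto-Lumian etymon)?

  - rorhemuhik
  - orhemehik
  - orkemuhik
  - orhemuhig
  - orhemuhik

Annekic: start from *wurhemuhig.
  rule 1: no change — wurhemuhig
  rule 2 (glide loss): wurhemuhig → urhemuhig
  rule 3 (pre-rhotic lowering): urhemuhig → orhemuhig
  rule 4 (unconditioned shift): orhemuhig → orhemuhik
  ⇒ Annekic orhemuhik
Among the options, 'orhemuhik' alone shows every Annekic change applied in order.

orhemuhik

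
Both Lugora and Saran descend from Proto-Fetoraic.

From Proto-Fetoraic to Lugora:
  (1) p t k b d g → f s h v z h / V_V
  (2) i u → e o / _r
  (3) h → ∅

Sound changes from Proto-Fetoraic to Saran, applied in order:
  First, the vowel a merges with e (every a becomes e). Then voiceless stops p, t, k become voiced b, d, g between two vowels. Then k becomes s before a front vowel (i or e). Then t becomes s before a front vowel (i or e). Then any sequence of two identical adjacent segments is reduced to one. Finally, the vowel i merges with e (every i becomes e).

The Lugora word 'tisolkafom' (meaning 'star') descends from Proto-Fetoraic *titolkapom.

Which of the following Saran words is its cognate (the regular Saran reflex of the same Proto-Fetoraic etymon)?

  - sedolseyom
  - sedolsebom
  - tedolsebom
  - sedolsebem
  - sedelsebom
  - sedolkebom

Saran: *titolkapom
  titolkapom → titolkepom   [vowel merger]
  titolkepom → tidolkebom   [intervocalic voicing]
  tidolkebom → tidolsebom   [palatalisation]
  tidolsebom → sidolsebom   [palatalisation]
  sidolsebom (rule 5 does not apply)
  sidolsebom → sedolsebom   [vowel merger]
  giving Saran sedolsebom.

sedolsebom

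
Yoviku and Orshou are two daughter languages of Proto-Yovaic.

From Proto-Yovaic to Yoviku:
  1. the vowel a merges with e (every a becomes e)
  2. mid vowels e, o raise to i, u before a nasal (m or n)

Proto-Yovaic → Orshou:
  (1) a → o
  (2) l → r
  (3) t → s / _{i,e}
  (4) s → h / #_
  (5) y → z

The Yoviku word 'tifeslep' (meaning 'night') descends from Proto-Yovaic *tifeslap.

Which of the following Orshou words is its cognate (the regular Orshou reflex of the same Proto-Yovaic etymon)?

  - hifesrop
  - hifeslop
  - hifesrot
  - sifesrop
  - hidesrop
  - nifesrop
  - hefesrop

Orshou: *tifeslap
  tifeslap → tifeslop   [vowel merger]
  tifeslop → tifesrop   [unconditioned shift]
  tifesrop → sifesrop   [palatalisation]
  sifesrop → hifesrop   [debuccalisation]
  hifesrop (rule 5 does not apply)
  giving Orshou hifesrop.

hifesrop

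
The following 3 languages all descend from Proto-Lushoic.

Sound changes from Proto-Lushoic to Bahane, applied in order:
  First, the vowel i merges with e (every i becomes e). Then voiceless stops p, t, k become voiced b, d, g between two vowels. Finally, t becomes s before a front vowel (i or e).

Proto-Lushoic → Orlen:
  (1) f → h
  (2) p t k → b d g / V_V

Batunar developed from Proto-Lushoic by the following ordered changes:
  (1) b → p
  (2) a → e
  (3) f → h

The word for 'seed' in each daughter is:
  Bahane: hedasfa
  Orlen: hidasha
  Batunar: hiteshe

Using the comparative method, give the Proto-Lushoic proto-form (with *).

Position 6: Bahane has f, Orlen has h, Batunar has h. Bahane preserves f here (none of its changes turn any other segment into f), so the proto-segment is *f.
Position 7: Bahane has a, Orlen has a, Batunar has e. Bahane preserves a here (none of its changes turn any other segment into a), so the proto-segment is *a.
Position 2: Bahane has e, Orlen has i, Batunar has i. Orlen preserves i here (none of its changes turn any other segment into i), so the proto-segment is *i.
This points to *hitasfa. Verify forward in each daughter:
Bahane: *hitasfa
  hitasfa → hetasfa   [vowel merger]
  hetasfa → hedasfa   [intervocalic voicing]
  hedasfa (rule 3 does not apply)
  giving Bahane hedasfa.
Orlen: start from *hitasfa.
  rule 1 (unconditioned shift): hitasfa → hitasha
  rule 2 (intervocalic voicing): hitasha → hidasha
  ⇒ Orlen hidasha
Batunar: *hitasfa
  hitasfa (rule 1 does not apply)
  hitasfa → hitesfe   [vowel merger]
  hitesfe → hiteshe   [unconditioned shift]
  giving Batunar hiteshe.
Only *hitasfa yields all of Bahane hedasfa, Orlen hidasha, Batunar hiteshe.

*hitasfa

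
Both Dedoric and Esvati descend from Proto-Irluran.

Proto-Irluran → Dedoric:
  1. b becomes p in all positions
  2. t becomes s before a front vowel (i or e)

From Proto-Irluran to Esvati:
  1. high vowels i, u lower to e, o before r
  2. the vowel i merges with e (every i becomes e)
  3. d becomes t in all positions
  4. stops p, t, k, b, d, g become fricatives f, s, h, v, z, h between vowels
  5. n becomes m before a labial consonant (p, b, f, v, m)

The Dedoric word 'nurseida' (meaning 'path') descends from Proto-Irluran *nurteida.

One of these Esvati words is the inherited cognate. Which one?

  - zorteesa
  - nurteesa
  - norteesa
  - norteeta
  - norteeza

norteesa

Esvati: *nurteida
  nurteida → norteida   [pre-rhotic lowering]
  norteida → norteeda   [vowel merger]
  norteeda → norteeta   [unconditioned shift]
  norteeta → norteesa   [intervocalic lenition]
  norteesa (rule 5 does not apply)
  giving Esvati norteesa.
Only 'norteesa' matches the regular Esvati development of *nurteida.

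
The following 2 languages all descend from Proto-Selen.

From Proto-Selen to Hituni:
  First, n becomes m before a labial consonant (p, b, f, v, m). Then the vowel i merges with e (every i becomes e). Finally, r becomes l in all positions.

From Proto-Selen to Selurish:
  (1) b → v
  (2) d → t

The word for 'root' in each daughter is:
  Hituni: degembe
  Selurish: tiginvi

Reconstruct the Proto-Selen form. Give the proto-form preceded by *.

Position 6: Hituni has b, Selurish has v. Hituni preserves b here (none of its changes turn any other segment into b), so the proto-segment is *b.
Position 5: Hituni has m, Selurish has n. Selurish preserves n here (none of its changes turn any other segment into n), so the proto-segment is *n.
This points to *diginbi. Verify forward in each daughter:
Hituni: *diginbi
  diginbi → digimbi   [nasal place assimilation]
  digimbi → degembe   [vowel merger]
  degembe (rule 3 does not apply)
  giving Hituni degembe.
Selurish: start from *diginbi.
  rule 1 (unconditioned shift): diginbi → diginvi
  rule 2 (unconditioned shift): diginvi → tiginvi
  ⇒ Selurish tiginvi
No other proto-form is consistent with every reflex, so the reconstruction is *diginbi.

*diginbi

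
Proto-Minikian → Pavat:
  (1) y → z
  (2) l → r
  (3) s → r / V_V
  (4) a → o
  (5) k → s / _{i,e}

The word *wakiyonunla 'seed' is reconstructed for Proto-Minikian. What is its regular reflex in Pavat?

wosizonunro

Pavat: *wakiyonunla > wakizonunla > wakizonunra > wokizonunro > wosizonunro  (by unconditioned shift, unconditioned shift, vowel merger, palatalisation)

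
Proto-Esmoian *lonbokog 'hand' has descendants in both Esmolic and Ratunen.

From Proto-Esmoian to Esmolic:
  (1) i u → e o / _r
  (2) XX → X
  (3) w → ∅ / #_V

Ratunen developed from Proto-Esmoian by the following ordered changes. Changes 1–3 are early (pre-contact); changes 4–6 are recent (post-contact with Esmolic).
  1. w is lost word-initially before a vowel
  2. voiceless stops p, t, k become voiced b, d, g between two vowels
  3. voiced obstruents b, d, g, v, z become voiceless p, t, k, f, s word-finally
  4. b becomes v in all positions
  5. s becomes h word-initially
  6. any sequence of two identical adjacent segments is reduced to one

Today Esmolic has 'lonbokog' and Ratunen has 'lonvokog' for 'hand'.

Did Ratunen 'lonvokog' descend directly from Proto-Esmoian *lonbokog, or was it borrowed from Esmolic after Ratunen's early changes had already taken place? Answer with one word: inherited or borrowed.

borrowed

If inherited, *lonbokog would pass through all of Ratunen's changes:
Ratunen: *lonbokog
  lonbokog (rule 1 does not apply)
  lonbokog → lonbogog   [intervocalic voicing]
  lonbogog → lonbogok   [final devoicing]
  lonbogok → lonvogok   [unconditioned shift]
  lonvogok (rule 5 does not apply)
  lonvogok (rule 6 does not apply)
  giving Ratunen lonvogok.
If borrowed from Esmolic 'lonbokog' after the early changes, it would undergo only the recent ones:
  rule 4 (unconditioned shift): lonbokog → lonvokog
  rule 5 (debuccalisation): no change (lonvokog)
  rule 6 (degemination): no change (lonvokog)
  ⇒ as a loan: lonvokog
Ratunen 'lonvokog' matches the loan outcome 'lonvokog', not the inherited 'lonvogok' — it skipped the early Ratunen changes, so it was borrowed from Esmolic.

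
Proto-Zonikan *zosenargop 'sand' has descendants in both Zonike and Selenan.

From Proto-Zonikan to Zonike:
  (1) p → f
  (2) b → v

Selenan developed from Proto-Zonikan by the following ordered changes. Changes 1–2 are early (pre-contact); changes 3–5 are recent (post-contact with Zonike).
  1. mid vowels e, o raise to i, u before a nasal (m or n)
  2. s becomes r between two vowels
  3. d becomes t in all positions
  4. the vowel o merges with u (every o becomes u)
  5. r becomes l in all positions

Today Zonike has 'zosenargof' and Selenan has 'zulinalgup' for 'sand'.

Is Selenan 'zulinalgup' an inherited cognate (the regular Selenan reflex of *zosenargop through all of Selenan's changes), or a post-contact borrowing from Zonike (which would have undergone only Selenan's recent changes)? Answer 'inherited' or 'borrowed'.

inherited

If inherited, *zosenargop would pass through all of Selenan's changes:
Selenan: start from *zosenargop.
  rule 1 (pre-nasal raising): zosenargop → zosinargop
  rule 2 (rhotacism): zosinargop → zorinargop
  rule 3: no change — zorinargop
  rule 4 (vowel merger): zorinargop → zurinargup
  rule 5 (unconditioned shift): zurinargup → zulinalgup
  ⇒ Selenan zulinalgup
If borrowed from Zonike 'zosenargof' after the early changes, it would undergo only the recent ones:
  rule 3 (unconditioned shift): no change (zosenargof)
  rule 4 (vowel merger): zosenargof → zusenarguf
  rule 5 (unconditioned shift): zusenarguf → zusenalguf
  ⇒ as a loan: zusenalguf
Selenan 'zulinalgup' matches the inherited outcome exactly, so it is an inherited cognate, not a loan.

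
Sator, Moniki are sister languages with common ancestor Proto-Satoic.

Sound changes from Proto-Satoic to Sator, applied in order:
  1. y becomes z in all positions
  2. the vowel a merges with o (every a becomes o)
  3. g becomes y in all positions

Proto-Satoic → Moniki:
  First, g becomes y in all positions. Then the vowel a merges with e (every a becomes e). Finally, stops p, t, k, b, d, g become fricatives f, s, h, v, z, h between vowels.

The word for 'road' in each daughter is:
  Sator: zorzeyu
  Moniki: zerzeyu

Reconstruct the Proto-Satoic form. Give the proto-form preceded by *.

*zarzegu

Position 6: Sator has y, Moniki has y. In Sator, y can only continue *g, so the proto-segment is *g.
Position 2: Sator has o, Moniki has e. Taking the neighbouring segments as reconstructed: Sator o could go back to *a or *o; Moniki e could go back to *a or *e — the one source consistent with every daughter is *a.
The remaining positions agree across the daughters. Check the candidate against every language:
Sator: *zarzegu
  zarzegu (rule 1 does not apply)
  zarzegu → zorzegu   [vowel merger]
  zorzegu → zorzeyu   [unconditioned shift]
  giving Sator zorzeyu.
Moniki: start from *zarzegu.
  rule 1 (unconditioned shift): zarzegu → zarzeyu
  rule 2 (vowel merger): zarzeyu → zerzeyu
  rule 3: no change — zerzeyu
  ⇒ Moniki zerzeyu
No other proto-form is consistent with every reflex, so the reconstruction is *zarzegu.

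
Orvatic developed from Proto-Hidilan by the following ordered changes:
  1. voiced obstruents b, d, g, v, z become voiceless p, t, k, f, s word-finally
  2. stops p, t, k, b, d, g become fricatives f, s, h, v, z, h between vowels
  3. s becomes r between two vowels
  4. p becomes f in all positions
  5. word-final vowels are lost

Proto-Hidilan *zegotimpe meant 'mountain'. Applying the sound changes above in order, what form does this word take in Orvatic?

Orvatic: *zegotimpe > zehosimpe > zehorimpe > zehorimfe > zehorimf  (by intervocalic lenition, rhotacism, unconditioned shift, apocope)

zehorimf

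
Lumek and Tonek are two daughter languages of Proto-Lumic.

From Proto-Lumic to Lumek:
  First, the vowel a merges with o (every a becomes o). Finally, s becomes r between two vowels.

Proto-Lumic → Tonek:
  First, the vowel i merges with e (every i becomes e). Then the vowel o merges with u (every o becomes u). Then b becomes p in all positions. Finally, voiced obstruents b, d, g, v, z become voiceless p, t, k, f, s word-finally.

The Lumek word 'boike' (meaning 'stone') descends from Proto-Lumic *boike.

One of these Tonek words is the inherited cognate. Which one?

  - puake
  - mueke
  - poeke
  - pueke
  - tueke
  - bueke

Tonek: start from *boike.
  rule 1 (vowel merger): boike → boeke
  rule 2 (vowel merger): boeke → bueke
  rule 3 (unconditioned shift): bueke → pueke
  rule 4: no change — pueke
  ⇒ Tonek pueke
Only 'pueke' matches the regular Tonek development of *boike.

pueke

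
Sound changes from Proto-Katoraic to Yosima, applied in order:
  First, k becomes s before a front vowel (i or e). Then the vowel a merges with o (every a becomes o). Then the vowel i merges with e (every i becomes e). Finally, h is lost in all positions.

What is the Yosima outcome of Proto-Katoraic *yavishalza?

Yosima: start from *yavishalza.
  rule 1: no change — yavishalza
  rule 2 (vowel merger): yavishalza → yovisholzo
  rule 3 (vowel merger): yovisholzo → yovesholzo
  rule 4 (h-loss): yovesholzo → yovesolzo
  ⇒ Yosima yovesolzo

yovesolzo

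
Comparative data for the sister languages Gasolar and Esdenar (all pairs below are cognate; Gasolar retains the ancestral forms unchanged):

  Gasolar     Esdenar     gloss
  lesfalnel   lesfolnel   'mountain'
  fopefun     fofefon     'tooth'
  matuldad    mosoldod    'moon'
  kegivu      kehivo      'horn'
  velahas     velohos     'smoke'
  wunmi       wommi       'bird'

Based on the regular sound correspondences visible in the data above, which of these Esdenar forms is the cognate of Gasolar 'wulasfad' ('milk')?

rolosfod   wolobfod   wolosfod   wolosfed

matuldad ~ mosoldod — Gasolar u corresponds to Esdenar o after a consonant, before a consonant other than r, m, n, p, b, f, v.
lesfalnel ~ lesfolnel, matuldad ~ mosoldod — Gasolar a corresponds to Esdenar o after a consonant, before a consonant other than r, m, n, p, b, f, v.
Applying these to Gasolar 'wulasfad':
  wulasfad → wolasfad   (u→o after a consonant, before a consonant other than r, m, n, p, b, f, v)
  wolasfad → wolosfad   (a→o after a consonant, before a consonant other than r, m, n, p, b, f, v)
  wolosfad → wolosfod   (a→o after a consonant, before a consonant other than r, m, n, p, b, f, v)
So the Esdenar cognate is 'wolosfod'.

wolosfod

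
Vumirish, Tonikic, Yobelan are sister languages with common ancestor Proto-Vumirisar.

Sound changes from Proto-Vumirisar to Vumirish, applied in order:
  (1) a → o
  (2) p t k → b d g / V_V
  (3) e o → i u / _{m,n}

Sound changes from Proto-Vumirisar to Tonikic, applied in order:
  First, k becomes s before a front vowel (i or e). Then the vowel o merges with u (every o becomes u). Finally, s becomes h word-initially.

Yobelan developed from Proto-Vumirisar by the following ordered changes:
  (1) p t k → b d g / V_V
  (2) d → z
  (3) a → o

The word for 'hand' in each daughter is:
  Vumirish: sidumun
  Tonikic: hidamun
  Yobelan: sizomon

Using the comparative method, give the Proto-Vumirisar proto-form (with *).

Position 1: Vumirish has s, Tonikic has h, Yobelan has s. Vumirish preserves s here (none of its changes turn any other segment into s), so the proto-segment is *s.
Position 4: Vumirish has u, Tonikic has a, Yobelan has o. Tonikic preserves a here (none of its changes turn any other segment into a), so the proto-segment is *a.
Position 3: Vumirish has d, Tonikic has d, Yobelan has z. Tonikic preserves d here (none of its changes turn any other segment into d), so the proto-segment is *d.
This points to *sidamon. Verify forward in each daughter:
Vumirish: start from *sidamon.
  rule 1 (vowel merger): sidamon → sidomon
  rule 2: no change — sidomon
  rule 3 (pre-nasal raising): sidomon → sidumun
  ⇒ Vumirish sidumun
Tonikic: *sidamon
  sidamon (rule 1 does not apply)
  sidamon → sidamun   [vowel merger]
  sidamun → hidamun   [debuccalisation]
  giving Tonikic hidamun.
Yobelan: *sidamon
  sidamon (rule 1 does not apply)
  sidamon → sizamon   [unconditioned shift]
  sizamon → sizomon   [vowel merger]
  giving Yobelan sizomon.
No other proto-form is consistent with every reflex, so the reconstruction is *sidamon.

*sidamon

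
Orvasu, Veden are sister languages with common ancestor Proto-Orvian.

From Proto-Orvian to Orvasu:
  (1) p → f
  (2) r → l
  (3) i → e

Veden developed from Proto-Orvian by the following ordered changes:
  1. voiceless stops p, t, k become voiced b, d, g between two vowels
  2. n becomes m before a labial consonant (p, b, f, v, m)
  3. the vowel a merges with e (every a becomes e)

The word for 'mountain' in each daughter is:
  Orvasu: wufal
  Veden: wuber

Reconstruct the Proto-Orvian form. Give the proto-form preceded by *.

*wupar

Position 4: Orvasu has a, Veden has e. Orvasu preserves a here (none of its changes turn any other segment into a), so the proto-segment is *a.
Position 5: Orvasu has l, Veden has r. Veden preserves r here (none of its changes turn any other segment into r), so the proto-segment is *r.
Position 3: Orvasu has f, Veden has b. Taking the neighbouring segments as reconstructed: Orvasu f could go back to *p or *f; Veden b could go back to *p or *b — the one source consistent with every daughter is *p.
The remaining positions agree across the daughters. Check the candidate against every language:
Orvasu: *wupar > wufar > wufal  (by unconditioned shift, unconditioned shift)
Veden: *wupar > wubar > wuber  (by intervocalic voicing, vowel merger)
Only *wupar yields all of Orvasu wufal, Veden wuber.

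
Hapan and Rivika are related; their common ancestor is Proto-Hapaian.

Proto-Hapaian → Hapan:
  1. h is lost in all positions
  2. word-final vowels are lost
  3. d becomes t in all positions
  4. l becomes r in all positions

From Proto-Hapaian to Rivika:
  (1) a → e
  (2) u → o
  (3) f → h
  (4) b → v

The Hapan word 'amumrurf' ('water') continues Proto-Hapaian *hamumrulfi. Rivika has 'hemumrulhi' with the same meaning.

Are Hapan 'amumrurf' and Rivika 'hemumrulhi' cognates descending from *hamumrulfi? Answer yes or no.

no

Derive the expected Rivika reflex of *hamumrulfi:
Rivika: *hamumrulfi
  hamumrulfi → hemumrulfi   [vowel merger]
  hemumrulfi → hemomrolfi   [vowel merger]
  hemomrolfi → hemomrolhi   [unconditioned shift]
  hemomrolhi (rule 4 does not apply)
  giving Rivika hemomrolhi.
The regular Rivika reflex would be 'hemomrolhi', but the attested form is 'hemumrulhi'. The correspondence is irregular, so they are not cognates (the Rivika form has a different source).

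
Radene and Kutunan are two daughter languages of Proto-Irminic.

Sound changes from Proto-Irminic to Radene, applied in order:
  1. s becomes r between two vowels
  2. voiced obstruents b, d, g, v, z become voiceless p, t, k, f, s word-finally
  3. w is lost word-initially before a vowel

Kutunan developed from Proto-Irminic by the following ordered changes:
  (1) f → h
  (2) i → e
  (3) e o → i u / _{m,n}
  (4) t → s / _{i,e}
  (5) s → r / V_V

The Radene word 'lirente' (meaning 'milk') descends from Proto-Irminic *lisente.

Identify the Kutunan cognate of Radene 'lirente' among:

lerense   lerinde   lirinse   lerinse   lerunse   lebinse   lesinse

lerinse

Kutunan: start from *lisente.
  rule 1: no change — lisente
  rule 2 (vowel merger): lisente → lesente
  rule 3 (pre-nasal raising): lesente → lesinte
  rule 4 (palatalisation): lesinte → lesinse
  rule 5 (rhotacism): lesinse → lerinse
  ⇒ Kutunan lerinse
Among the options, 'lerinse' alone shows every Kutunan change applied in order.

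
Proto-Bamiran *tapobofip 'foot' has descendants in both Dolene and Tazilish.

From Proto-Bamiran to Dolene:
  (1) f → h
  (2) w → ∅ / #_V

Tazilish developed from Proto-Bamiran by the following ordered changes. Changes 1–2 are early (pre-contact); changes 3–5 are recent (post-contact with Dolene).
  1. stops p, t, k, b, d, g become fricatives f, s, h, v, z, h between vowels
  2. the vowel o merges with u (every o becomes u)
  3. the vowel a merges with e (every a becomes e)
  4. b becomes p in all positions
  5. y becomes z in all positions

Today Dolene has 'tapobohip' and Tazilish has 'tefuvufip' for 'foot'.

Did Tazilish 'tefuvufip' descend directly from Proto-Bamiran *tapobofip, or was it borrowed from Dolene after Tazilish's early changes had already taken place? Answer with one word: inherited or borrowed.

inherited

If inherited, *tapobofip would pass through all of Tazilish's changes:
Tazilish: start from *tapobofip.
  rule 1 (intervocalic lenition): tapobofip → tafovofip
  rule 2 (vowel merger): tafovofip → tafuvufip
  rule 3 (vowel merger): tafuvufip → tefuvufip
  rule 4: no change — tefuvufip
  rule 5: no change — tefuvufip
  ⇒ Tazilish tefuvufip
If borrowed from Dolene 'tapobohip' after the early changes, it would undergo only the recent ones:
  rule 3 (vowel merger): tapobohip → tepobohip
  rule 4 (unconditioned shift): tepobohip → tepopohip
  rule 5 (unconditioned shift): no change (tepopohip)
  ⇒ as a loan: tepopohip
Tazilish 'tefuvufip' matches the inherited outcome exactly, so it is an inherited cognate, not a loan.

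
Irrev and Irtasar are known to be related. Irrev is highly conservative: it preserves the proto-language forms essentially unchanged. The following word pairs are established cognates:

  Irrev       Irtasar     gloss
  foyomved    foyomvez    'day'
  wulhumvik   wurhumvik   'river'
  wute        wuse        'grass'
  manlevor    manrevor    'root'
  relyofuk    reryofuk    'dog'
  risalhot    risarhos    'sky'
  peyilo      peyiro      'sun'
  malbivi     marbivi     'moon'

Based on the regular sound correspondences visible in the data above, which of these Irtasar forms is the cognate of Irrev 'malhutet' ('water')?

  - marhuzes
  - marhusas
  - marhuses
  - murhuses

wulhumvik ~ wurhumvik, relyofuk ~ reryofuk — Irrev l corresponds to Irtasar r after a vowel, before a consonant other than r, m, n, p, b, f, v.
wute ~ wuse — Irrev t corresponds to Irtasar s between vowels (before a front vowel).
risalhot ~ risarhos — Irrev t corresponds to Irtasar s word-finally.
Applying these to Irrev 'malhutet':
  malhutet → marhutet   (l→r after a vowel, before a consonant other than r, m, n, p, b, f, v)
  marhutet → marhuset   (t→s between vowels (before a front vowel))
  marhuset → marhuses   (t→s word-finally)
So the Irtasar cognate is 'marhuses'.

marhuses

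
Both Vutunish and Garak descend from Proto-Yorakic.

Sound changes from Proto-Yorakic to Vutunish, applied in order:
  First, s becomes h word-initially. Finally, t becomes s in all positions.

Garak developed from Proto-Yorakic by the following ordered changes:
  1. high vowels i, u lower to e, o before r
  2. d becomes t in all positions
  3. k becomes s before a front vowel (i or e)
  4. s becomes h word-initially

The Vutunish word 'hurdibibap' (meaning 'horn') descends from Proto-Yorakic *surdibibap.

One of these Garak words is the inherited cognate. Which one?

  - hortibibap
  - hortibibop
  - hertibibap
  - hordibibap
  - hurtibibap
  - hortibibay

hortibibap

Garak: *surdibibap > sordibibap > sortibibap > hortibibap  (by pre-rhotic lowering, unconditioned shift, debuccalisation)
The other candidates each miss or misapply at least one Garak change.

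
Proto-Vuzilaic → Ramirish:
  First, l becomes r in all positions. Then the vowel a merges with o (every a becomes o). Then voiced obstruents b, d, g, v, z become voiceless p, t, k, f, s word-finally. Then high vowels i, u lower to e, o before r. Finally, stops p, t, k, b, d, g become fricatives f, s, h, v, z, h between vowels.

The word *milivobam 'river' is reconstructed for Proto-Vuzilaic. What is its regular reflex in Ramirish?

Ramirish: *milivobam > mirivobam > mirivobom > merivobom > merivovom  (by unconditioned shift, vowel merger, pre-rhotic lowering, intervocalic lenition)

merivovom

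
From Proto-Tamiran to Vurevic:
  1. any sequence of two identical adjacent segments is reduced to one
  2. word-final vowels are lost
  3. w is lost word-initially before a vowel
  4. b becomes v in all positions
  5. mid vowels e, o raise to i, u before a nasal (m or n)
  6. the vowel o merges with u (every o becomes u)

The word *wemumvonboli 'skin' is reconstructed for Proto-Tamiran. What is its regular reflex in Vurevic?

Vurevic: start from *wemumvonboli.
  rule 1: no change — wemumvonboli
  rule 2 (apocope): wemumvonboli → wemumvonbol
  rule 3 (glide loss): wemumvonbol → emumvonbol
  rule 4 (unconditioned shift): emumvonbol → emumvonvol
  rule 5 (pre-nasal raising): emumvonvol → imumvunvol
  rule 6 (vowel merger): imumvunvol → imumvunvul
  ⇒ Vurevic imumvunvul

imumvunvul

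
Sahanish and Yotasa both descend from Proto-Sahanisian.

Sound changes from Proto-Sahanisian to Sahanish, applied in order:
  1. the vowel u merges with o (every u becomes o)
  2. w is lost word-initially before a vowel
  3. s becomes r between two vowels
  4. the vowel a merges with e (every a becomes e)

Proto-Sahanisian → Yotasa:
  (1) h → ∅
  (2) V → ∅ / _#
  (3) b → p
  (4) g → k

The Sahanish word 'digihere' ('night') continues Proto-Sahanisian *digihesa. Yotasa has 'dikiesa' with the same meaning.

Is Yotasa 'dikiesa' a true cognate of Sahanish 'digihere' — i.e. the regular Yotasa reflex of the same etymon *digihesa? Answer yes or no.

Derive the expected Yotasa reflex of *digihesa:
Yotasa: start from *digihesa.
  rule 1 (h-loss): digihesa → digiesa
  rule 2 (apocope): digiesa → digies
  rule 3: no change — digies
  rule 4 (unconditioned shift): digies → dikies
  ⇒ Yotasa dikies
The regular Yotasa reflex would be 'dikies', but the attested form is 'dikiesa'. The correspondence is irregular, so they are not cognates (the Yotasa form has a different source).

no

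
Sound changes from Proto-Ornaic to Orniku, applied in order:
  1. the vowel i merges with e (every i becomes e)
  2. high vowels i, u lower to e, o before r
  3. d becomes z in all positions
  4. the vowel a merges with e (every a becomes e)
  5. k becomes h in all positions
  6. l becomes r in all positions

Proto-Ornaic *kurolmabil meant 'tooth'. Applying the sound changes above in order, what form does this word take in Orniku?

horormeber

Orniku: *kurolmabil
  kurolmabil → kurolmabel   [vowel merger]
  kurolmabel → korolmabel   [pre-rhotic lowering]
  korolmabel (rule 3 does not apply)
  korolmabel → korolmebel   [vowel merger]
  korolmebel → horolmebel   [unconditioned shift]
  horolmebel → horormeber   [unconditioned shift]
  giving Orniku horormeber.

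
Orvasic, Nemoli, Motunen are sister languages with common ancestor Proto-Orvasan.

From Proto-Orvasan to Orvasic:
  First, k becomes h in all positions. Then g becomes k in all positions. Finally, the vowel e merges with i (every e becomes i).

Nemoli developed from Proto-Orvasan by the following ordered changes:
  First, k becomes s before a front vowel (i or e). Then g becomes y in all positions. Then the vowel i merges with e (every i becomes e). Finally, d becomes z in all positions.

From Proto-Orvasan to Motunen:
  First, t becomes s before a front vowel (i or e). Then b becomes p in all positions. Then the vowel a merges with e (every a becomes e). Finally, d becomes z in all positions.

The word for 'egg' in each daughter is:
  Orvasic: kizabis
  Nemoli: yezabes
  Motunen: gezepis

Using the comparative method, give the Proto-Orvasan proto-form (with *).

*gezabis

Position 6: Orvasic has i, Nemoli has e, Motunen has i. Motunen preserves i here (none of its changes turn any other segment into i), so the proto-segment is *i.
Position 5: Orvasic has b, Nemoli has b, Motunen has p. Orvasic preserves b here (none of its changes turn any other segment into b), so the proto-segment is *b.
Continuing position by position gives *gezabis; check it forward:
Orvasic: *gezabis > kezabis > kizabis  (by unconditioned shift, vowel merger)
Nemoli: *gezabis
  gezabis (rule 1 does not apply)
  gezabis → yezabis   [unconditioned shift]
  yezabis → yezabes   [vowel merger]
  yezabes (rule 4 does not apply)
  giving Nemoli yezabes.
Motunen: *gezabis
  gezabis (rule 1 does not apply)
  gezabis → gezapis   [unconditioned shift]
  gezapis → gezepis   [vowel merger]
  gezepis (rule 4 does not apply)
  giving Motunen gezepis.
No other proto-form is consistent with every reflex, so the reconstruction is *gezabis.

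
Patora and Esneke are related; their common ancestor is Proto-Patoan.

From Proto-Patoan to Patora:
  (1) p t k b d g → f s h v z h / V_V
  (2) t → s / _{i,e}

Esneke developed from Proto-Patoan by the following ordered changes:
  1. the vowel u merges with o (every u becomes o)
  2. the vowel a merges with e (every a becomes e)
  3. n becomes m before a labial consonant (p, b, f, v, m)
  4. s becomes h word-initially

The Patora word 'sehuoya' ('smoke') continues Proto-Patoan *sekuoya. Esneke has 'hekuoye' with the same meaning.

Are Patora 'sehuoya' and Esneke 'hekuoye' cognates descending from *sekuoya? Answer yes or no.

Derive the expected Esneke reflex of *sekuoya:
Esneke: *sekuoya > sekooya > sekooye > hekooye  (by vowel merger, vowel merger, debuccalisation)
The regular Esneke reflex would be 'hekooye', but the attested form is 'hekuoye'. The correspondence is irregular, so they are not cognates (the Esneke form has a different source).

no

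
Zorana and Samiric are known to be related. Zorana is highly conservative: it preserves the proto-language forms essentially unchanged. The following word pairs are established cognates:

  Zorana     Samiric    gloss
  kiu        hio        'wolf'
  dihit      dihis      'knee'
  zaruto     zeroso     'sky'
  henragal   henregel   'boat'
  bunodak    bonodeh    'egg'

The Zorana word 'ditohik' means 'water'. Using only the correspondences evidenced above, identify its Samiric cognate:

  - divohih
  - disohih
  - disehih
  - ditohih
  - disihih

disohih

zaruto ~ zeroso — Zorana t corresponds to Samiric s between vowels (before a back vowel).
bunodak ~ bonodeh — Zorana k corresponds to Samiric h word-finally.
Applying these to Zorana 'ditohik':
  ditohik → disohik   (t→s between vowels (before a back vowel))
  disohik → disohih   (k→h word-finally)
So the Samiric cognate is 'disohih'.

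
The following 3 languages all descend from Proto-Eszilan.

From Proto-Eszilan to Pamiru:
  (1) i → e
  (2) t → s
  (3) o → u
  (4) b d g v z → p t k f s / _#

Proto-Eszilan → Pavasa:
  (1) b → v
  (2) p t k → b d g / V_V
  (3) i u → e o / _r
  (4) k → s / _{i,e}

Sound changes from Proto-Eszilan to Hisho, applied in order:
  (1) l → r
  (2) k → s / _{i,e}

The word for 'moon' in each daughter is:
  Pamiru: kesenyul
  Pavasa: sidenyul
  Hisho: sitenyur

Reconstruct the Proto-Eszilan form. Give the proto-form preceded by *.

Position 2: Pamiru has e, Pavasa has i, Hisho has i. Pavasa preserves i here (none of its changes turn any other segment into i), so the proto-segment is *i.
Position 8: Pamiru has l, Pavasa has l, Hisho has r. Pamiru preserves l here (none of its changes turn any other segment into l), so the proto-segment is *l.
This points to *kitenyul. Verify forward in each daughter:
Pamiru: *kitenyul
  kitenyul → ketenyul   [vowel merger]
  ketenyul → kesenyul   [unconditioned shift]
  kesenyul (rule 3 does not apply)
  kesenyul (rule 4 does not apply)
  giving Pamiru kesenyul.
Pavasa: start from *kitenyul.
  rule 1: no change — kitenyul
  rule 2 (intervocalic voicing): kitenyul → kidenyul
  rule 3: no change — kidenyul
  rule 4 (palatalisation): kidenyul → sidenyul
  ⇒ Pavasa sidenyul
Hisho: start from *kitenyul.
  rule 1 (unconditioned shift): kitenyul → kitenyur
  rule 2 (palatalisation): kitenyur → sitenyur
  ⇒ Hisho sitenyur
Only *kitenyul yields all of Pamiru kesenyul, Pavasa sidenyul, Hisho sitenyur.

*kitenyul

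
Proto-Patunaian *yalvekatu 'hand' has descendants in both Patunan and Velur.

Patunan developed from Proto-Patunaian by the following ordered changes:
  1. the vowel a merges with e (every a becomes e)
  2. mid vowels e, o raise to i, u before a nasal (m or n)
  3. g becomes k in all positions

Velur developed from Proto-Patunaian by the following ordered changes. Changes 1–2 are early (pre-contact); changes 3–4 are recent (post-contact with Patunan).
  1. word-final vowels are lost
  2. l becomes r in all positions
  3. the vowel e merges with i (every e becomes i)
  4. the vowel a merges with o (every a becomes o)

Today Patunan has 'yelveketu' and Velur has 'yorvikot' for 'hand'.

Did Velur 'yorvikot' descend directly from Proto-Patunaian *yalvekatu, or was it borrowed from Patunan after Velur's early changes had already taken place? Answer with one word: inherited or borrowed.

If inherited, *yalvekatu would pass through all of Velur's changes:
Velur: start from *yalvekatu.
  rule 1 (apocope): yalvekatu → yalvekat
  rule 2 (unconditioned shift): yalvekat → yarvekat
  rule 3 (vowel merger): yarvekat → yarvikat
  rule 4 (vowel merger): yarvikat → yorvikot
  ⇒ Velur yorvikot
If borrowed from Patunan 'yelveketu' after the early changes, it would undergo only the recent ones:
  rule 3 (vowel merger): yelveketu → yilvikitu
  rule 4 (vowel merger): no change (yilvikitu)
  ⇒ as a loan: yilvikitu
Velur 'yorvikot' matches the inherited outcome exactly, so it is an inherited cognate, not a loan.

inherited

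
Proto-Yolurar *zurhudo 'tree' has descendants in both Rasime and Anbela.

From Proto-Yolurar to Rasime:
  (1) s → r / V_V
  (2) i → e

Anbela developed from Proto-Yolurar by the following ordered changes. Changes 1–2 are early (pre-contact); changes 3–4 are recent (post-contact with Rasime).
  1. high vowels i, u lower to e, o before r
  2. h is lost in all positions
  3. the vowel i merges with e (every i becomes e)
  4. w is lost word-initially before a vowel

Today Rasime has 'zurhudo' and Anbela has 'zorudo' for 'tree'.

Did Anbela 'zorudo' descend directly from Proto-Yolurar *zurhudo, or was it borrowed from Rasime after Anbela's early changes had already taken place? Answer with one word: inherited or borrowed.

inherited

If inherited, *zurhudo would pass through all of Anbela's changes:
Anbela: *zurhudo > zorhudo > zorudo  (by pre-rhotic lowering, h-loss)
If borrowed from Rasime 'zurhudo' after the early changes, it would undergo only the recent ones:
  rule 3 (vowel merger): no change (zurhudo)
  rule 4 (glide loss): no change (zurhudo)
  ⇒ as a loan: zurhudo
Anbela 'zorudo' matches the inherited outcome exactly, so it is an inherited cognate, not a loan.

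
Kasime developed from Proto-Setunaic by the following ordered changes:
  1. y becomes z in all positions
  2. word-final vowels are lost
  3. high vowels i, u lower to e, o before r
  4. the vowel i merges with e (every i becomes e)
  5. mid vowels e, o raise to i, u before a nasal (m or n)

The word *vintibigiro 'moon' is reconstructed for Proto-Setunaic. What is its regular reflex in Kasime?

Kasime: *vintibigiro > vintibigir > vintibiger > ventebeger > vintebeger  (by apocope, pre-rhotic lowering, vowel merger, pre-nasal raising)

vintebeger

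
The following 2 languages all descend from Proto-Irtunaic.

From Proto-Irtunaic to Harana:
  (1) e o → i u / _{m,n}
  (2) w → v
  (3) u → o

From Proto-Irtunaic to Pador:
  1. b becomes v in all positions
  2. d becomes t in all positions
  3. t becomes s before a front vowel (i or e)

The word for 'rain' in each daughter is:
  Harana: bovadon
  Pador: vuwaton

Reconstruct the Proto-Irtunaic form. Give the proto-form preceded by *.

Position 3: Harana has v, Pador has w. Pador preserves w here (none of its changes turn any other segment into w), so the proto-segment is *w.
Position 1: Harana has b, Pador has v. Harana preserves b here (none of its changes turn any other segment into b), so the proto-segment is *b.
This points to *buwadon. Verify forward in each daughter:
Harana: *buwadon > buwadun > buvadun > bovadon  (by pre-nasal raising, unconditioned shift, vowel merger)
Pador: *buwadon > vuwadon > vuwaton  (by unconditioned shift, unconditioned shift)
No other proto-form is consistent with every reflex, so the reconstruction is *buwadon.

*buwadon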